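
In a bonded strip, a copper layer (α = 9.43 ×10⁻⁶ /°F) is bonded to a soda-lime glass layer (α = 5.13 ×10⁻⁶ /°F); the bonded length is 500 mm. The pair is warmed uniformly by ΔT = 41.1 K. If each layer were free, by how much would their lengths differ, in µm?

copper: α = 9.43×10⁻⁶/°F × 9/5 = 17.0×10⁻⁶/K.
soda-lime glass: α = 5.13×10⁻⁶/°F × 9/5 = 9.23×10⁻⁶/K.
Δα = |17.0 − 9.23|×10⁻⁶/K = 7.74×10⁻⁶/K.
ΔL_mismatch = Δα·L·ΔT = 7.74×10⁻⁶ × 500.0 mm × 41.1 K = 159 µm.

159 µm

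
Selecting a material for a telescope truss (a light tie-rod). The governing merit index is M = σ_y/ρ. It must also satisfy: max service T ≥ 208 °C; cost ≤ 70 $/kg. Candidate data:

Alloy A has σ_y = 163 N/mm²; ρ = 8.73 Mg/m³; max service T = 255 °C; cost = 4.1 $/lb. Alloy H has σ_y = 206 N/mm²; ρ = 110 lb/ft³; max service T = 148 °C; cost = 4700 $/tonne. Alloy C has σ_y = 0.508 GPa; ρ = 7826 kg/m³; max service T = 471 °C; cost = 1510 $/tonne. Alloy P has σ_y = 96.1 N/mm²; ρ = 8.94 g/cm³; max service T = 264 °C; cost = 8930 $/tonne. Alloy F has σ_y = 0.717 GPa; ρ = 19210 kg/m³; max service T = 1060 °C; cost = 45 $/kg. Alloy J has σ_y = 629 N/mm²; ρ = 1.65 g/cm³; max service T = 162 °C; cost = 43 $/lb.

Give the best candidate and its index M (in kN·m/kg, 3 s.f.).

Screen on constraints: max service T ≥ 208 °C; cost ≤ 70 $/kg. Survivors: alloy A, alloy C, alloy P, alloy F.
In SI units:
  alloy A: σ_y = 163.0 MPa, ρ = 8730 kg/m³
  alloy C: σ_y = 508.0 MPa, ρ = 7826 kg/m³
  alloy P: σ_y = 96.10 MPa, ρ = 8940 kg/m³
  alloy F: σ_y = 717.0 MPa, ρ = 19210 kg/m³
  alloy C: M = 64.9 kN·m/kg
  alloy F: M = 37.3 kN·m/kg
  alloy A: M = 18.7 kN·m/kg
  alloy P: M = 10.7 kN·m/kg
Alloy C has the largest M.

alloy C, M = 64.9 kN·m/kg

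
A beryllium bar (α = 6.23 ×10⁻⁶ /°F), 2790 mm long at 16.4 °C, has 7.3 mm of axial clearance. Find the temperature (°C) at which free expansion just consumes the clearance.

250 °C

α = 6.23×10⁻⁶/°F × 9/5 = 11.2×10⁻⁶/K.
α·L₀·ΔT = 7.3 mm ⇒ ΔT = 7.3 / (11.2×10⁻⁶ × 2790.0) = 233.3 K.
T = 16.4 + 233.3 = 249.7 °C.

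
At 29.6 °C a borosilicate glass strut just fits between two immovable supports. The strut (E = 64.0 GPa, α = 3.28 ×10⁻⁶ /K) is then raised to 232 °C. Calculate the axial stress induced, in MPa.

42.5 MPa

ΔT = 202.4 K. Constrained thermal stress σ = E·α·ΔT = 64.00×10³ MPa × 3.28×10⁻⁶ × 202.4 = 42.5 MPa (compressive).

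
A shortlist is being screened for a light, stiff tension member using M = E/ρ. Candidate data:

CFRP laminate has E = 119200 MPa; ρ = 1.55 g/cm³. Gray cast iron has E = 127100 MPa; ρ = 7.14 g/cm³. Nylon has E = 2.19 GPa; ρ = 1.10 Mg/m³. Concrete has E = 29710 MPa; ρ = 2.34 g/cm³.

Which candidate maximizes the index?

CFRP laminate

Putting every candidate on a common basis:
  CFRP laminate: E = 119.2 GPa, ρ = 1550 kg/m³
  gray cast iron: E = 127.1 GPa, ρ = 7140 kg/m³
  nylon: E = 2.190 GPa, ρ = 1100 kg/m³
  concrete: E = 29.71 GPa, ρ = 2340 kg/m³
  CFRP laminate: M = 76.9 MN·m/kg
  gray cast iron: M = 17.8 MN·m/kg
  concrete: M = 12.7 MN·m/kg
  nylon: M = 1.99 MN·m/kg
Highest index: CFRP laminate.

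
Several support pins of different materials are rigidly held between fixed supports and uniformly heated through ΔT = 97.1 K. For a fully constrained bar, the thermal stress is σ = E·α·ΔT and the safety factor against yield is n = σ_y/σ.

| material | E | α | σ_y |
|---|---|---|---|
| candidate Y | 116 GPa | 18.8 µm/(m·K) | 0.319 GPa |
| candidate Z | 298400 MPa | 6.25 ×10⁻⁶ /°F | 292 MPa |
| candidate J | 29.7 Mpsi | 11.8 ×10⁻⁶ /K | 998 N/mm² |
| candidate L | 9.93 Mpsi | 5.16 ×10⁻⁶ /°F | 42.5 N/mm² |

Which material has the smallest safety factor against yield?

In consistent units (E in GPa, α in ×10⁻⁶/K, σ_y in MPa):
  candidate Y: E = 116.0, α = 18.8, σ_y = 319.0 → σ = 212 MPa, n = 1.51
  candidate Z: E = 298.4, α = 11.2, σ_y = 292.0 → σ = 326 MPa, n = 0.896
  candidate J: E = 204.8, α = 11.8, σ_y = 998.0 → σ = 235 MPa, n = 4.25
  candidate L: E = 68.46, α = 9.29, σ_y = 42.50 → σ = 61.7 MPa, n = 0.688
The minimum is candidate L at n = 0.688.

candidate L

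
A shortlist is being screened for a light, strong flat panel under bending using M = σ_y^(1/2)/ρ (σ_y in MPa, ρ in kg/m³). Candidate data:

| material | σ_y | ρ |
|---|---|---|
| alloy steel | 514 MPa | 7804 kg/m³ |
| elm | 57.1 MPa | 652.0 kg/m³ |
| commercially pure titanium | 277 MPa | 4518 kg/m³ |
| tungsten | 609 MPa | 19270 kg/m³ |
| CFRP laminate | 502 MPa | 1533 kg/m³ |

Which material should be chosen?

Evaluate M for each candidate:
  CFRP laminate: M = 14.6×10⁻³
  elm: M = 11.6×10⁻³
  commercially pure titanium: M = 3.68×10⁻³
  alloy steel: M = 2.91×10⁻³
  tungsten: M = 1.28×10⁻³
CFRP laminate has the largest M.

CFRP laminate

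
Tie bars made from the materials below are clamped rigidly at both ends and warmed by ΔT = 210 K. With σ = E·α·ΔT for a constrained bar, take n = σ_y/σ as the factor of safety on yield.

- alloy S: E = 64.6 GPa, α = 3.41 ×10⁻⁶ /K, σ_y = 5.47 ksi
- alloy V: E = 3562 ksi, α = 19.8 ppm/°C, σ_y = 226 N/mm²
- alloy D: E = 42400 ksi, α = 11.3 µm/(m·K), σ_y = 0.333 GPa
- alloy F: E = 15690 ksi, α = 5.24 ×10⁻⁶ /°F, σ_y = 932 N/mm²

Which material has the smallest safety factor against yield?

alloy D

Converting E to GPa, α to ×10⁻⁶/K, σ_y to MPa, then σ and n for each:
  alloy S: E = 64.60, α = 3.41, σ_y = 37.71 → σ = 46.3 MPa, n = 0.815
  alloy V: E = 24.56, α = 19.8, σ_y = 226.0 → σ = 102 MPa, n = 2.21
  alloy D: E = 292.3, α = 11.3, σ_y = 333.0 → σ = 694 MPa, n = 0.480
  alloy F: E = 108.2, α = 9.43, σ_y = 932.0 → σ = 214 MPa, n = 4.35
The minimum is alloy D at n = 0.480.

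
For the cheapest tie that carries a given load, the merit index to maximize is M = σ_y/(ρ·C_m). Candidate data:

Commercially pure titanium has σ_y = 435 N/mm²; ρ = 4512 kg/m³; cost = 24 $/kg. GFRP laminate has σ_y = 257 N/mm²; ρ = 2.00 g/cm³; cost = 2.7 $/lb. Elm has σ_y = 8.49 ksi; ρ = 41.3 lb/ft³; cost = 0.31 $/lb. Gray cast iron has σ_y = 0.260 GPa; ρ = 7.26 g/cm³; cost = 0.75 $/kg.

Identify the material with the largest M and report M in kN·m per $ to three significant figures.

elm, M = 129 kN·m per $

Putting every candidate on a common basis:
  commercially pure titanium: σ_y = 435.0 MPa, ρ = 4512 kg/m³, cost = 24.00 $/kg
  GFRP laminate: σ_y = 257.0 MPa, ρ = 2000 kg/m³, cost = 5.952 $/kg
  elm: σ_y = 58.54 MPa, ρ = 661.6 kg/m³, cost = 0.6834 $/kg
  gray cast iron: σ_y = 260.0 MPa, ρ = 7260 kg/m³, cost = 0.7500 $/kg
  elm: M = 129 kN·m per $
  gray cast iron: M = 47.8 kN·m per $
  GFRP laminate: M = 21.6 kN·m per $
  commercially pure titanium: M = 4.02 kN·m per $
Highest index: elm.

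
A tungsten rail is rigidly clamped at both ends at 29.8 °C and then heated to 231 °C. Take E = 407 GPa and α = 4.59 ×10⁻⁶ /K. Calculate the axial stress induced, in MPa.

ΔT = 201.2 K. Constrained thermal stress σ = E·α·ΔT = 407.0×10³ MPa × 4.59×10⁻⁶ × 201.2 = 376 MPa (compressive).

376 MPa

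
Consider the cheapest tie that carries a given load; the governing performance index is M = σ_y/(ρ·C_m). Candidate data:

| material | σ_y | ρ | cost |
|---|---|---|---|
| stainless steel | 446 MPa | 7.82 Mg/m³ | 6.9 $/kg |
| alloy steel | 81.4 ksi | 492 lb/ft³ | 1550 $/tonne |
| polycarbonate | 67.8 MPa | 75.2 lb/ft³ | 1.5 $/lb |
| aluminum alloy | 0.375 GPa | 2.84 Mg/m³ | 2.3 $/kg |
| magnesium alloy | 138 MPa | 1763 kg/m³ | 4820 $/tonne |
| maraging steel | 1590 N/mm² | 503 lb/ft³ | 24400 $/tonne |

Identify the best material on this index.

Convert each candidate to consistent units, then evaluate M:
  stainless steel: σ_y = 446.0 MPa, ρ = 7820 kg/m³, cost = 6.900 $/kg
  alloy steel: σ_y = 561.2 MPa, ρ = 7881 kg/m³, cost = 1.550 $/kg
  polycarbonate: σ_y = 67.80 MPa, ρ = 1205 kg/m³, cost = 3.307 $/kg
  aluminum alloy: σ_y = 375.0 MPa, ρ = 2840 kg/m³, cost = 2.300 $/kg
  magnesium alloy: σ_y = 138.0 MPa, ρ = 1763 kg/m³, cost = 4.820 $/kg
  maraging steel: σ_y = 1590 MPa, ρ = 8057 kg/m³, cost = 24.40 $/kg
  aluminum alloy: M = 57.4 kN·m per $
  alloy steel: M = 45.9 kN·m per $
  polycarbonate: M = 17.0 kN·m per $
  magnesium alloy: M = 16.2 kN·m per $
  stainless steel: M = 8.27 kN·m per $
  maraging steel: M = 8.09 kN·m per $
The maximum is for aluminum alloy.

aluminum alloy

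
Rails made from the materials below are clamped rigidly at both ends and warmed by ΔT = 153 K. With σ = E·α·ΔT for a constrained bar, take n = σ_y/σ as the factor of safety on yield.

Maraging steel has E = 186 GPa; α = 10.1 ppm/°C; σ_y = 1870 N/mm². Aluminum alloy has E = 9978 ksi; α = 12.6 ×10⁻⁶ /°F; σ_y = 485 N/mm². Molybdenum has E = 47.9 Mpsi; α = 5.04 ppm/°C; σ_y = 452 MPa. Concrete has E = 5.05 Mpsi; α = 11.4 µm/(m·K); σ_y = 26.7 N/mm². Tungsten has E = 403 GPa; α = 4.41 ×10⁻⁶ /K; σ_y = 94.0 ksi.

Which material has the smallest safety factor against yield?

concrete

In consistent units (E in GPa, α in ×10⁻⁶/K, σ_y in MPa):
  maraging steel: E = 186.0, α = 10.1, σ_y = 1870 → σ = 287 MPa, n = 6.51
  aluminum alloy: E = 68.80, α = 22.7, σ_y = 485.0 → σ = 239 MPa, n = 2.03
  molybdenum: E = 330.3, α = 5.04, σ_y = 452.0 → σ = 255 MPa, n = 1.77
  concrete: E = 34.82, α = 11.4, σ_y = 26.70 → σ = 60.7 MPa, n = 0.440
  tungsten: E = 403.0, α = 4.41, σ_y = 648.1 → σ = 272 MPa, n = 2.38
The minimum is concrete at n = 0.440.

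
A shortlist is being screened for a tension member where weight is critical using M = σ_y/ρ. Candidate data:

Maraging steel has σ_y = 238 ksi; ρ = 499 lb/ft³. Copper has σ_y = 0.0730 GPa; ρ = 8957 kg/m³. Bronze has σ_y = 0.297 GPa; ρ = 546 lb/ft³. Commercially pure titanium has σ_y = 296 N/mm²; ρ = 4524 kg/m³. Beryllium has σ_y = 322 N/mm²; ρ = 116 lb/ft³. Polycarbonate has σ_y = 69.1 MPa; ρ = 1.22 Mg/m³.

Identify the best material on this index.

maraging steel

In SI units:
  maraging steel: σ_y = 1641 MPa, ρ = 7993 kg/m³
  copper: σ_y = 73.00 MPa, ρ = 8957 kg/m³
  bronze: σ_y = 297.0 MPa, ρ = 8746 kg/m³
  commercially pure titanium: σ_y = 296.0 MPa, ρ = 4524 kg/m³
  beryllium: σ_y = 322.0 MPa, ρ = 1858 kg/m³
  polycarbonate: σ_y = 69.10 MPa, ρ = 1220 kg/m³
  maraging steel: M = 205 kN·m/kg
  beryllium: M = 173 kN·m/kg
  commercially pure titanium: M = 65.4 kN·m/kg
  polycarbonate: M = 56.6 kN·m/kg
  bronze: M = 34.0 kN·m/kg
  copper: M = 8.15 kN·m/kg
Maraging steel ranks first.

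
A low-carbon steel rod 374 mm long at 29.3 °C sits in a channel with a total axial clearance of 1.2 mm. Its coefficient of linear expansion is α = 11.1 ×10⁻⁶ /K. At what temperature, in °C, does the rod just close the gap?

318 °C

α·L₀·ΔT = 1.2 mm ⇒ ΔT = 1.2 / (11.1×10⁻⁶ × 374.0) = 289.1 K.
T = 29.3 + 289.1 = 318.4 °C.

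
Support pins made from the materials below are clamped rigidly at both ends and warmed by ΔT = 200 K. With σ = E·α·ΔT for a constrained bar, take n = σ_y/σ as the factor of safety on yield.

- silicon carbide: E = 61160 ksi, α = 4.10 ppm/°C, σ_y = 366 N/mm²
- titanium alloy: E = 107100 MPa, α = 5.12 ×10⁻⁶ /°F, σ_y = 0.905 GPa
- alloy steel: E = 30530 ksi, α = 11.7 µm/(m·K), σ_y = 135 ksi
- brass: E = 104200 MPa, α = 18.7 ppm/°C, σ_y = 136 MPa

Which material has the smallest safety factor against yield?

brass

With everything in SI (GPa, ×10⁻⁶/K, MPa):
  silicon carbide: E = 421.7, α = 4.10, σ_y = 366.0 → σ = 346 MPa, n = 1.06
  titanium alloy: E = 107.1, α = 9.22, σ_y = 905.0 → σ = 197 MPa, n = 4.58
  alloy steel: E = 210.5, α = 11.7, σ_y = 930.8 → σ = 493 MPa, n = 1.89
  brass: E = 104.2, α = 18.7, σ_y = 136.0 → σ = 390 MPa, n = 0.349
Smallest n: brass with n = 0.349.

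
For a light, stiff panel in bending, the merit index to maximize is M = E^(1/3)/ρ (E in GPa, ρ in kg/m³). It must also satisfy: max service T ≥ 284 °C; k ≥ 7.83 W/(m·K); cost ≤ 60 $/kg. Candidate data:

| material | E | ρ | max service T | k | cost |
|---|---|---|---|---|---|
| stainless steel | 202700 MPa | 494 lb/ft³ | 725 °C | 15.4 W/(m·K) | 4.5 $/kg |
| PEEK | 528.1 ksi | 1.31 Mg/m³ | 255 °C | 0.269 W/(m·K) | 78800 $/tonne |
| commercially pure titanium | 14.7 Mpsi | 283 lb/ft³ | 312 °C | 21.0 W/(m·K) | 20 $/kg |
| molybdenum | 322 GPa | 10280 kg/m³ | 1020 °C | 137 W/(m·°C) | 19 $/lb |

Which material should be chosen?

commercially pure titanium

Screen on constraints: max service T ≥ 284 °C; k ≥ 7.83 W/(m·K); cost ≤ 60 $/kg. Survivors: stainless steel, commercially pure titanium, molybdenum.
In SI units:
  stainless steel: E = 202.7 GPa, ρ = 7913 kg/m³
  commercially pure titanium: E = 101.4 GPa, ρ = 4533 kg/m³
  molybdenum: E = 322.0 GPa, ρ = 10280 kg/m³
  commercially pure titanium: M = 1.03×10⁻³
  stainless steel: M = 0.742×10⁻³
  molybdenum: M = 0.667×10⁻³
Commercially pure titanium has the largest M.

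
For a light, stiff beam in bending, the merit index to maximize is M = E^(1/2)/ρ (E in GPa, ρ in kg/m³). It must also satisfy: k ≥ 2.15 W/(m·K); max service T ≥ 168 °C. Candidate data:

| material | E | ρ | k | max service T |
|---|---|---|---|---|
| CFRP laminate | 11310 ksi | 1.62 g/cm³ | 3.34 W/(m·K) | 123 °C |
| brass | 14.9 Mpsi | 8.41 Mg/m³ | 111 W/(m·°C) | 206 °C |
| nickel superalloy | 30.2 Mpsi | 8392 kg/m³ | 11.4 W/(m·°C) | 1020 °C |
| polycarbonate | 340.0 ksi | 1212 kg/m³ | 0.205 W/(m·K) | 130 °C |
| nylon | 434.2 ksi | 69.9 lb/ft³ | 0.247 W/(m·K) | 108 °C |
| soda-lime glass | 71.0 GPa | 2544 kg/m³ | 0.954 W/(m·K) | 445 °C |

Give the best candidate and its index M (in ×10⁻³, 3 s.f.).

Screen on constraints: k ≥ 2.15 W/(m·K); max service T ≥ 168 °C. Survivors: brass, nickel superalloy.
Normalizing units and computing the index:
  brass: E = 102.7 GPa, ρ = 8410 kg/m³
  nickel superalloy: E = 208.2 GPa, ρ = 8392 kg/m³
  nickel superalloy: M = 1.72×10⁻³
  brass: M = 1.21×10⁻³
The maximum is for nickel superalloy.

nickel superalloy, M = 1.72×10⁻³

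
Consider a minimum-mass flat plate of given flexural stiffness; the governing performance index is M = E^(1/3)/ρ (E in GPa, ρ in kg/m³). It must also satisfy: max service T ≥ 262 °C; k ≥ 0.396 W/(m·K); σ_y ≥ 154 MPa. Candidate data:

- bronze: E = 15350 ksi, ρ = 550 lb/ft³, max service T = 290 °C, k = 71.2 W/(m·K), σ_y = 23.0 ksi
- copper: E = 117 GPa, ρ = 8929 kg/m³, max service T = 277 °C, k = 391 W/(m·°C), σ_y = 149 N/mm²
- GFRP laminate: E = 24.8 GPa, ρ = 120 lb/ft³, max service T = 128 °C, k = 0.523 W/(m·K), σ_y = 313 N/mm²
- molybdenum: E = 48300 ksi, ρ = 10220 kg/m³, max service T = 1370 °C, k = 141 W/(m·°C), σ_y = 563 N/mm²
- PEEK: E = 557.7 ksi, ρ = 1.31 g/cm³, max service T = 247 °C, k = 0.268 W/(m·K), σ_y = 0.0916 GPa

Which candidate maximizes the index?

Screen on constraints: max service T ≥ 262 °C; k ≥ 0.396 W/(m·K); σ_y ≥ 154 MPa. Survivors: bronze, molybdenum.
Normalizing units and computing the index:
  bronze: E = 105.8 GPa, ρ = 8810 kg/m³
  molybdenum: E = 333.0 GPa, ρ = 10220 kg/m³
  molybdenum: M = 0.678×10⁻³
  bronze: M = 0.537×10⁻³
Molybdenum ranks first.

molybdenum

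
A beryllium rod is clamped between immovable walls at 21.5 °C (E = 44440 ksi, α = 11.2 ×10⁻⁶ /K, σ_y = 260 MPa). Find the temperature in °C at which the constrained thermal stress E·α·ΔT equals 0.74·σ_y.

77.6 °C

E = 44440 ksi = 306.4 GPa.
E·α·ΔT = 192.4 MPa ⇒ ΔT = 192.4 / (306.4×10³ × 11.2×10⁻⁶) = 56.07 K.
T = 21.5 + 56.07 = 77.57 °C.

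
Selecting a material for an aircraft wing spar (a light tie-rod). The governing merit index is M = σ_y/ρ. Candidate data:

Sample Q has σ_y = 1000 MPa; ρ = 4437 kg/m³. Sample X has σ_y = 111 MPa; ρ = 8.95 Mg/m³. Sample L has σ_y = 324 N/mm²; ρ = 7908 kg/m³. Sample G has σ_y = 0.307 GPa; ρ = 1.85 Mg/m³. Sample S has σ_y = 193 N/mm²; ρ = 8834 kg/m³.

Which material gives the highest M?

sample Q

Normalizing units and computing the index:
  sample Q: σ_y = 1000 MPa, ρ = 4437 kg/m³
  sample X: σ_y = 111.0 MPa, ρ = 8950 kg/m³
  sample L: σ_y = 324.0 MPa, ρ = 7908 kg/m³
  sample G: σ_y = 307.0 MPa, ρ = 1850 kg/m³
  sample S: σ_y = 193.0 MPa, ρ = 8834 kg/m³
  sample Q: M = 225 kN·m/kg
  sample G: M = 166 kN·m/kg
  sample L: M = 41.0 kN·m/kg
  sample S: M = 21.8 kN·m/kg
  sample X: M = 12.4 kN·m/kg
Sample Q ranks first.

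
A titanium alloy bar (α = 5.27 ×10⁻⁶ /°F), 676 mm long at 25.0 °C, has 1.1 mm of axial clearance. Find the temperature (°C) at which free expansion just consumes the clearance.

α = 5.27×10⁻⁶/°F × 9/5 = 9.49×10⁻⁶/K.
α·L₀·ΔT = 1.1 mm ⇒ ΔT = 1.1 / (9.49×10⁻⁶ × 676.0) = 171.5 K.
T = 25.0 + 171.5 = 196.5 °C.

197 °C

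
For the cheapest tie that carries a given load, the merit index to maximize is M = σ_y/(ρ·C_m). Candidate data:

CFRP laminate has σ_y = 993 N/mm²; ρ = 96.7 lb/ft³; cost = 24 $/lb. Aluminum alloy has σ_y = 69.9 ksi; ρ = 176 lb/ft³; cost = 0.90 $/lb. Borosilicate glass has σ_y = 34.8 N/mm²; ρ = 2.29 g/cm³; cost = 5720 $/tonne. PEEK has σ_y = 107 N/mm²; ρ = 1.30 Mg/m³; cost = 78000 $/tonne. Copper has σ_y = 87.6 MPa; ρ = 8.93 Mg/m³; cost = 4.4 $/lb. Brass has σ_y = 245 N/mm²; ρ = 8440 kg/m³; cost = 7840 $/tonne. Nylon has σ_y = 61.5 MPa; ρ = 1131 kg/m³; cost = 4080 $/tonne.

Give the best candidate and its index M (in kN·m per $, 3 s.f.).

Putting every candidate on a common basis:
  CFRP laminate: σ_y = 993.0 MPa, ρ = 1549 kg/m³, cost = 52.91 $/kg
  aluminum alloy: σ_y = 481.9 MPa, ρ = 2819 kg/m³, cost = 1.984 $/kg
  borosilicate glass: σ_y = 34.80 MPa, ρ = 2290 kg/m³, cost = 5.720 $/kg
  PEEK: σ_y = 107.0 MPa, ρ = 1300 kg/m³, cost = 78.00 $/kg
  copper: σ_y = 87.60 MPa, ρ = 8930 kg/m³, cost = 9.700 $/kg
  brass: σ_y = 245.0 MPa, ρ = 8440 kg/m³, cost = 7.840 $/kg
  nylon: σ_y = 61.50 MPa, ρ = 1131 kg/m³, cost = 4.080 $/kg
  aluminum alloy: M = 86.2 kN·m per $
  nylon: M = 13.3 kN·m per $
  CFRP laminate: M = 12.1 kN·m per $
  brass: M = 3.70 kN·m per $
  borosilicate glass: M = 2.66 kN·m per $
  PEEK: M = 1.06 kN·m per $
  copper: M = 1.01 kN·m per $
Highest index: aluminum alloy.

aluminum alloy, M = 86.2 kN·m per $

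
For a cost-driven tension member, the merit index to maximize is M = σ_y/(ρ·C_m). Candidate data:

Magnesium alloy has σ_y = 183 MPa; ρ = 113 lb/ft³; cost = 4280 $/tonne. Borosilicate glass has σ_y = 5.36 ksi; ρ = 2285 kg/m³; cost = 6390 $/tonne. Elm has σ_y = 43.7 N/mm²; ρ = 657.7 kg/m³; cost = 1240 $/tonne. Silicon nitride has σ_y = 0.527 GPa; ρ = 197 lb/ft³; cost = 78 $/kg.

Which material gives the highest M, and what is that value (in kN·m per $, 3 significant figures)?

Putting every candidate on a common basis:
  magnesium alloy: σ_y = 183.0 MPa, ρ = 1810 kg/m³, cost = 4.280 $/kg
  borosilicate glass: σ_y = 36.96 MPa, ρ = 2285 kg/m³, cost = 6.390 $/kg
  elm: σ_y = 43.70 MPa, ρ = 657.7 kg/m³, cost = 1.240 $/kg
  silicon nitride: σ_y = 527.0 MPa, ρ = 3156 kg/m³, cost = 78.00 $/kg
  elm: M = 53.6 kN·m per $
  magnesium alloy: M = 23.6 kN·m per $
  borosilicate glass: M = 2.53 kN·m per $
  silicon nitride: M = 2.14 kN·m per $
Highest index: elm.

elm, M = 53.6 kN·m per $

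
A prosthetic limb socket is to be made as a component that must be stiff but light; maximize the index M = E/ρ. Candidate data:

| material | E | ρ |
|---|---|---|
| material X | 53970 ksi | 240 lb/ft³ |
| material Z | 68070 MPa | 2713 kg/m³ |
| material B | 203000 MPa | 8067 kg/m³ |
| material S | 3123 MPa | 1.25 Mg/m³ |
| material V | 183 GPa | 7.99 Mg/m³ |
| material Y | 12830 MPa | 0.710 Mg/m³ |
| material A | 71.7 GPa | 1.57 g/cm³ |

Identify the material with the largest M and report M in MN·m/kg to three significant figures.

material X, M = 96.8 MN·m/kg

In SI units:
  material X: E = 372.1 GPa, ρ = 3844 kg/m³
  material Z: E = 68.07 GPa, ρ = 2713 kg/m³
  material B: E = 203.0 GPa, ρ = 8067 kg/m³
  material S: E = 3.123 GPa, ρ = 1250 kg/m³
  material V: E = 183.0 GPa, ρ = 7990 kg/m³
  material Y: E = 12.83 GPa, ρ = 710.0 kg/m³
  material A: E = 71.70 GPa, ρ = 1570 kg/m³
  material X: M = 96.8 MN·m/kg
  material A: M = 45.7 MN·m/kg
  material B: M = 25.2 MN·m/kg
  material Z: M = 25.1 MN·m/kg
  material V: M = 22.9 MN·m/kg
  material Y: M = 18.1 MN·m/kg
  material S: M = 2.50 MN·m/kg
The maximum is for material X.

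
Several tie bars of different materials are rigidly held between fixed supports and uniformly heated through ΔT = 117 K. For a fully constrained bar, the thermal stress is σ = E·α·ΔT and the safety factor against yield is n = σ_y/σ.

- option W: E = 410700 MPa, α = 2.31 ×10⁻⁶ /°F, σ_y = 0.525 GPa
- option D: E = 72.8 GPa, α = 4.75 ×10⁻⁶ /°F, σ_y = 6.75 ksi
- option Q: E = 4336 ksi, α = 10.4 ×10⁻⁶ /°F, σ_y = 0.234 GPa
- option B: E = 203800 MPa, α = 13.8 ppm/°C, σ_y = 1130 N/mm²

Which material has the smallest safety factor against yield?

With everything in SI (GPa, ×10⁻⁶/K, MPa):
  option W: E = 410.7, α = 4.16, σ_y = 525.0 → σ = 200 MPa, n = 2.63
  option D: E = 72.80, α = 8.55, σ_y = 46.54 → σ = 72.8 MPa, n = 0.639
  option Q: E = 29.90, α = 18.7, σ_y = 234.0 → σ = 65.5 MPa, n = 3.57
  option B: E = 203.8, α = 13.8, σ_y = 1130 → σ = 329 MPa, n = 3.43
Option D has the lowest safety factor, n = 0.639.

option D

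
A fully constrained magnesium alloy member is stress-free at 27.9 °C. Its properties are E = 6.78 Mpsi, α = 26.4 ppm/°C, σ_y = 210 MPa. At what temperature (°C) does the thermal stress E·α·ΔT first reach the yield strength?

198 °C

E = 6.78 Mpsi = 46.75 GPa.
E·α·ΔT = 210.0 MPa ⇒ ΔT = 210.0 / (46.75×10³ × 26.4×10⁻⁶) = 170.2 K.
T = 27.9 + 170.2 = 198.1 °C.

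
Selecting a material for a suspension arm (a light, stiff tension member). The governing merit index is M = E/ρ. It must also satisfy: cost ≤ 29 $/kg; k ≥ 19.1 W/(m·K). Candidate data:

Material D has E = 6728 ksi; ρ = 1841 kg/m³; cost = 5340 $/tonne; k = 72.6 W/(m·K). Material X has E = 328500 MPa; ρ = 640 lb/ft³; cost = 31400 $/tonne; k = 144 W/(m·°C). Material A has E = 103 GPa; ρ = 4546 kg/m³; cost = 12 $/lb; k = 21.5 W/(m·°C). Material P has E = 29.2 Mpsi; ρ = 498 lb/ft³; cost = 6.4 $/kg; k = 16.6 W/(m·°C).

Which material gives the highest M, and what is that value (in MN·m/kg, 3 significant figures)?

material D, M = 25.2 MN·m/kg

Screen on constraints: cost ≤ 29 $/kg; k ≥ 19.1 W/(m·K). Survivors: material D, material A.
Convert each candidate to consistent units, then evaluate M:
  material D: E = 46.39 GPa, ρ = 1841 kg/m³
  material A: E = 103.0 GPa, ρ = 4546 kg/m³
  material D: M = 25.2 MN·m/kg
  material A: M = 22.7 MN·m/kg
Material D ranks first.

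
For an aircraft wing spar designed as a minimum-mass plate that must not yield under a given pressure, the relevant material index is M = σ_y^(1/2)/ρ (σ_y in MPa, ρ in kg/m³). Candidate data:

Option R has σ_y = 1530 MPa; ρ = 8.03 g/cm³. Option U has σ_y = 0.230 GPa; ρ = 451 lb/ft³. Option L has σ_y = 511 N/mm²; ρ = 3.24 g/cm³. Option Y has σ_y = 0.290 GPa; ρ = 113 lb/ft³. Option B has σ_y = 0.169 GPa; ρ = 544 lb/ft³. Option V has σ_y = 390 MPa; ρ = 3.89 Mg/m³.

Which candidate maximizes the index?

option Y

In SI units:
  option R: σ_y = 1530 MPa, ρ = 8030 kg/m³
  option U: σ_y = 230.0 MPa, ρ = 7224 kg/m³
  option L: σ_y = 511.0 MPa, ρ = 3240 kg/m³
  option Y: σ_y = 290.0 MPa, ρ = 1810 kg/m³
  option B: σ_y = 169.0 MPa, ρ = 8714 kg/m³
  option V: σ_y = 390.0 MPa, ρ = 3890 kg/m³
  option Y: M = 9.41×10⁻³
  option L: M = 6.98×10⁻³
  option V: M = 5.08×10⁻³
  option R: M = 4.87×10⁻³
  option U: M = 2.10×10⁻³
  option B: M = 1.49×10⁻³
Option Y ranks first.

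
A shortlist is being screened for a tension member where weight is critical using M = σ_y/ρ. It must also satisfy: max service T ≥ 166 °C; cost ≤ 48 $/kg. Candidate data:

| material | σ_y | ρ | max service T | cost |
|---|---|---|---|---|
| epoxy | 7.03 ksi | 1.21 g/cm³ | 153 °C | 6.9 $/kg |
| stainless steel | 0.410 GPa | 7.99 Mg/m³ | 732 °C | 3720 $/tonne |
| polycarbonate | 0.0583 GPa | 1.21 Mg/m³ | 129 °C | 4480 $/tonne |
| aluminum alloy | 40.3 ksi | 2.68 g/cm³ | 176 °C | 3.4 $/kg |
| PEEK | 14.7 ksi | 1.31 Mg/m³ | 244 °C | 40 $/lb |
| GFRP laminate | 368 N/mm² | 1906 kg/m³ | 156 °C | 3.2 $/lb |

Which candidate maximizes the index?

aluminum alloy

Screen on constraints: max service T ≥ 166 °C; cost ≤ 48 $/kg. Survivors: stainless steel, aluminum alloy.
Convert each candidate to consistent units, then evaluate M:
  stainless steel: σ_y = 410.0 MPa, ρ = 7990 kg/m³
  aluminum alloy: σ_y = 277.9 MPa, ρ = 2680 kg/m³
  aluminum alloy: M = 104 kN·m/kg
  stainless steel: M = 51.3 kN·m/kg
Highest index: aluminum alloy.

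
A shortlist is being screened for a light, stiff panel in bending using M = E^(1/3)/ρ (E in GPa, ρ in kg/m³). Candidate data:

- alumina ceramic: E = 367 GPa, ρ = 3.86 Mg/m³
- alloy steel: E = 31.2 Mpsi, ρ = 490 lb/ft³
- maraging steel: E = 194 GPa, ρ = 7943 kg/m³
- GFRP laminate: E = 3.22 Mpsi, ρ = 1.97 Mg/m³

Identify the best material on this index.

In SI units:
  alumina ceramic: E = 367.0 GPa, ρ = 3860 kg/m³
  alloy steel: E = 215.1 GPa, ρ = 7849 kg/m³
  maraging steel: E = 194.0 GPa, ρ = 7943 kg/m³
  GFRP laminate: E = 22.20 GPa, ρ = 1970 kg/m³
  alumina ceramic: M = 1.85×10⁻³
  GFRP laminate: M = 1.43×10⁻³
  alloy steel: M = 0.763×10⁻³
  maraging steel: M = 0.729×10⁻³
Highest index: alumina ceramic.

alumina ceramic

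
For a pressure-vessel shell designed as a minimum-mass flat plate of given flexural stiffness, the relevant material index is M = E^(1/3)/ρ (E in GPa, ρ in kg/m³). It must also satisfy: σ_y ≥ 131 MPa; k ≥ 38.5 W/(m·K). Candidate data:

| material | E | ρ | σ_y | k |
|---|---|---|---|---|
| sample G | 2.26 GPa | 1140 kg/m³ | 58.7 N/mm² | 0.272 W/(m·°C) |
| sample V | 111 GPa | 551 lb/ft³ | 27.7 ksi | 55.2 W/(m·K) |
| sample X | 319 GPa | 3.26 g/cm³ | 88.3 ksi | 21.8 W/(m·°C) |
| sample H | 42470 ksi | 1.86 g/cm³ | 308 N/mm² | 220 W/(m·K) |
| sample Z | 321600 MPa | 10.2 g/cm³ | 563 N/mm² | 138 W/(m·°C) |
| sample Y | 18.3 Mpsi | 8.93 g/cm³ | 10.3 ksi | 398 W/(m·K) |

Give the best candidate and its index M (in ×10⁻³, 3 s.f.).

Screen on constraints: σ_y ≥ 131 MPa; k ≥ 38.5 W/(m·K). Survivors: sample V, sample H, sample Z.
In SI units:
  sample V: E = 111.0 GPa, ρ = 8826 kg/m³
  sample H: E = 292.8 GPa, ρ = 1860 kg/m³
  sample Z: E = 321.6 GPa, ρ = 10200 kg/m³
  sample H: M = 3.57×10⁻³
  sample Z: M = 0.672×10⁻³
  sample V: M = 0.545×10⁻³
The maximum is for sample H.

sample H, M = 3.57×10⁻³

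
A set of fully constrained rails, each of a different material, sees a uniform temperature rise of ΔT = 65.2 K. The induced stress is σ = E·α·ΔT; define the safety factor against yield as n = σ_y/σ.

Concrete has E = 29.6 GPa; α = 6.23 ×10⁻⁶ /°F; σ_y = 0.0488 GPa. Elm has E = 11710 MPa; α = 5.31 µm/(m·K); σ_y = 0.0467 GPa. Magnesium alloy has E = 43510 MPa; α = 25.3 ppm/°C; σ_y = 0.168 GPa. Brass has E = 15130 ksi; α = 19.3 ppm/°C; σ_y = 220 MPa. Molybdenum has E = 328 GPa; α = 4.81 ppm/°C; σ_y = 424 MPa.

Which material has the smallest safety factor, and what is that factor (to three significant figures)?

Per material, after unit conversion:
  concrete: E = 29.60, α = 11.2, σ_y = 48.80 → σ = 21.6 MPa, n = 2.25
  elm: E = 11.71, α = 5.31, σ_y = 46.70 → σ = 4.05 MPa, n = 11.5
  magnesium alloy: E = 43.51, α = 25.3, σ_y = 168.0 → σ = 71.8 MPa, n = 2.34
  brass: E = 104.3, α = 19.3, σ_y = 220.0 → σ = 131 MPa, n = 1.68
  molybdenum: E = 328.0, α = 4.81, σ_y = 424.0 → σ = 103 MPa, n = 4.12
Smallest n: brass with n = 1.68.

brass, n = 1.68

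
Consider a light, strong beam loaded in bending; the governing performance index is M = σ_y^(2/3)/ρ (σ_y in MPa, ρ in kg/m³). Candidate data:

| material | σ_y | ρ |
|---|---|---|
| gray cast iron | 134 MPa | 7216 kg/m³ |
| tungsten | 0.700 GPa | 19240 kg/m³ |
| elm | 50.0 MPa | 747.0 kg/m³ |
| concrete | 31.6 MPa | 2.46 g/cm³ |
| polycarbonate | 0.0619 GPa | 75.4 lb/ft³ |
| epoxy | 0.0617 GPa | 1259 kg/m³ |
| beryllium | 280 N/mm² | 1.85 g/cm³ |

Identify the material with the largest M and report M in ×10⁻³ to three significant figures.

After converting to SI:
  gray cast iron: σ_y = 134.0 MPa, ρ = 7216 kg/m³
  tungsten: σ_y = 700.0 MPa, ρ = 19240 kg/m³
  elm: σ_y = 50.00 MPa, ρ = 747.0 kg/m³
  concrete: σ_y = 31.60 MPa, ρ = 2460 kg/m³
  polycarbonate: σ_y = 61.90 MPa, ρ = 1208 kg/m³
  epoxy: σ_y = 61.70 MPa, ρ = 1259 kg/m³
  beryllium: σ_y = 280.0 MPa, ρ = 1850 kg/m³
  beryllium: M = 23.1×10⁻³
  elm: M = 18.2×10⁻³
  polycarbonate: M = 13.0×10⁻³
  epoxy: M = 12.4×10⁻³
  tungsten: M = 4.10×10⁻³
  concrete: M = 4.06×10⁻³
  gray cast iron: M = 3.63×10⁻³
The maximum is for beryllium.

beryllium, M = 23.1×10⁻³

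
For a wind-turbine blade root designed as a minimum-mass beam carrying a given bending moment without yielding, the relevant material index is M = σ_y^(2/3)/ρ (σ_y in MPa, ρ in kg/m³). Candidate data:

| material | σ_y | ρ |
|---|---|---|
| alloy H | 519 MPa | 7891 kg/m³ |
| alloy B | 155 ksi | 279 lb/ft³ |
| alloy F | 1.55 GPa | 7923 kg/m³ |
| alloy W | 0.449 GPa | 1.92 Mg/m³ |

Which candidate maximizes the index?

alloy W

Convert each candidate to consistent units, then evaluate M:
  alloy H: σ_y = 519.0 MPa, ρ = 7891 kg/m³
  alloy B: σ_y = 1069 MPa, ρ = 4469 kg/m³
  alloy F: σ_y = 1550 MPa, ρ = 7923 kg/m³
  alloy W: σ_y = 449.0 MPa, ρ = 1920 kg/m³
  alloy W: M = 30.5×10⁻³
  alloy B: M = 23.4×10⁻³
  alloy F: M = 16.9×10⁻³
  alloy H: M = 8.18×10⁻³
Highest index: alloy W.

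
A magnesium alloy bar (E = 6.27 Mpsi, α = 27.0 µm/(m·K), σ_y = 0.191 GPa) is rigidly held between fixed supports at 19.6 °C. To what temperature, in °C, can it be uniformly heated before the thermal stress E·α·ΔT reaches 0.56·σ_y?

E = 6.27 Mpsi = 43.23 GPa.
σ_y = 0.191 GPa = 191.0 MPa.
E·α·ΔT = 107.0 MPa ⇒ ΔT = 107.0 / (43.23×10³ × 27.0×10⁻⁶) = 91.64 K.
T = 19.6 + 91.64 = 111.2 °C.

111 °C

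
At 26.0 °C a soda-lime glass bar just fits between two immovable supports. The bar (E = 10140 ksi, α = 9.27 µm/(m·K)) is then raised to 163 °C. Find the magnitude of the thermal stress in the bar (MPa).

88.8 MPa

E = 10140 ksi = 69.91 GPa.
ΔT = 137.0 K. Constrained thermal stress σ = E·α·ΔT = 69.91×10³ MPa × 9.27×10⁻⁶ × 137.0 = 88.8 MPa (compressive).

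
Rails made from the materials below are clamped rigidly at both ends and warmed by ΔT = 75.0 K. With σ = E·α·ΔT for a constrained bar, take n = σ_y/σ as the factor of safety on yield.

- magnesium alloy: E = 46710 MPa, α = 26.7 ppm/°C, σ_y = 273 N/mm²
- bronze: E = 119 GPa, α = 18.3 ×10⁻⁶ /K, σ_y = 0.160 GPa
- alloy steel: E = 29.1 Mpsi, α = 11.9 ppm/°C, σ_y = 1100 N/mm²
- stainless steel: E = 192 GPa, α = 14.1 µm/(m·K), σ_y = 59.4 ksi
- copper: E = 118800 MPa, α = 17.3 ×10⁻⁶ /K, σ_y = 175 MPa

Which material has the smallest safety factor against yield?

In consistent units (E in GPa, α in ×10⁻⁶/K, σ_y in MPa):
  magnesium alloy: E = 46.71, α = 26.7, σ_y = 273.0 → σ = 93.5 MPa, n = 2.92
  bronze: E = 119.0, α = 18.3, σ_y = 160.0 → σ = 163 MPa, n = 0.980
  alloy steel: E = 200.6, α = 11.9, σ_y = 1100 → σ = 179 MPa, n = 6.14
  stainless steel: E = 192.0, α = 14.1, σ_y = 409.5 → σ = 203 MPa, n = 2.02
  copper: E = 118.8, α = 17.3, σ_y = 175.0 → σ = 154 MPa, n = 1.14
Bronze has the lowest safety factor, n = 0.980.

bronze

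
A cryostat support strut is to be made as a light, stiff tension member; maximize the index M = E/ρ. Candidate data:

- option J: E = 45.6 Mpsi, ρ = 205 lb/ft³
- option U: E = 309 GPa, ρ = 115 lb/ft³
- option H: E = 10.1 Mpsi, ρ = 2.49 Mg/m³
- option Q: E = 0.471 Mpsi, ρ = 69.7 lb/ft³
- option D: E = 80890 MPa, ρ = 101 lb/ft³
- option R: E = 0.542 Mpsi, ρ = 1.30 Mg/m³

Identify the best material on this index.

After converting to SI:
  option J: E = 314.4 GPa, ρ = 3284 kg/m³
  option U: E = 309.0 GPa, ρ = 1842 kg/m³
  option H: E = 69.64 GPa, ρ = 2490 kg/m³
  option Q: E = 3.247 GPa, ρ = 1116 kg/m³
  option D: E = 80.89 GPa, ρ = 1618 kg/m³
  option R: E = 3.737 GPa, ρ = 1300 kg/m³
  option U: M = 168 MN·m/kg
  option J: M = 95.7 MN·m/kg
  option D: M = 50.0 MN·m/kg
  option H: M = 28.0 MN·m/kg
  option Q: M = 2.91 MN·m/kg
  option R: M = 2.87 MN·m/kg
Option U ranks first.

option U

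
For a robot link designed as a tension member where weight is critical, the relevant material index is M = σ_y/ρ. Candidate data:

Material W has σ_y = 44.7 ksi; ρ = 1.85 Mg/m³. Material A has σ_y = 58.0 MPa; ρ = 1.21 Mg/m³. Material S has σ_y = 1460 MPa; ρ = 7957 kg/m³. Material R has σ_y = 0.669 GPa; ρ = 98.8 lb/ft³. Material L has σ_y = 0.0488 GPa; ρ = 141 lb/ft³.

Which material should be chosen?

material R

After converting to SI:
  material W: σ_y = 308.2 MPa, ρ = 1850 kg/m³
  material A: σ_y = 58.00 MPa, ρ = 1210 kg/m³
  material S: σ_y = 1460 MPa, ρ = 7957 kg/m³
  material R: σ_y = 669.0 MPa, ρ = 1583 kg/m³
  material L: σ_y = 48.80 MPa, ρ = 2259 kg/m³
  material R: M = 423 kN·m/kg
  material S: M = 183 kN·m/kg
  material W: M = 167 kN·m/kg
  material A: M = 47.9 kN·m/kg
  material L: M = 21.6 kN·m/kg
Highest index: material R.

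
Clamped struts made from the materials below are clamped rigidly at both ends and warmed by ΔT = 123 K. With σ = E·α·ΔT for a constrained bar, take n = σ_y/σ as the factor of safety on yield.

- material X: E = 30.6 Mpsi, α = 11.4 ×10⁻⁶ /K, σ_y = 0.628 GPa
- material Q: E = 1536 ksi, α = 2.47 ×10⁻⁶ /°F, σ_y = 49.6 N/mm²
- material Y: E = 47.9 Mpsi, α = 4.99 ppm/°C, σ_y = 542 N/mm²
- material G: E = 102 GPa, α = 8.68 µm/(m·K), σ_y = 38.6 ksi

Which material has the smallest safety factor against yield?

material X

In consistent units (E in GPa, α in ×10⁻⁶/K, σ_y in MPa):
  material X: E = 211.0, α = 11.4, σ_y = 628.0 → σ = 296 MPa, n = 2.12
  material Q: E = 10.59, α = 4.45, σ_y = 49.60 → σ = 5.79 MPa, n = 8.56
  material Y: E = 330.3, α = 4.99, σ_y = 542.0 → σ = 203 MPa, n = 2.67
  material G: E = 102.0, α = 8.68, σ_y = 266.1 → σ = 109 MPa, n = 2.44
The minimum is material X at n = 2.12.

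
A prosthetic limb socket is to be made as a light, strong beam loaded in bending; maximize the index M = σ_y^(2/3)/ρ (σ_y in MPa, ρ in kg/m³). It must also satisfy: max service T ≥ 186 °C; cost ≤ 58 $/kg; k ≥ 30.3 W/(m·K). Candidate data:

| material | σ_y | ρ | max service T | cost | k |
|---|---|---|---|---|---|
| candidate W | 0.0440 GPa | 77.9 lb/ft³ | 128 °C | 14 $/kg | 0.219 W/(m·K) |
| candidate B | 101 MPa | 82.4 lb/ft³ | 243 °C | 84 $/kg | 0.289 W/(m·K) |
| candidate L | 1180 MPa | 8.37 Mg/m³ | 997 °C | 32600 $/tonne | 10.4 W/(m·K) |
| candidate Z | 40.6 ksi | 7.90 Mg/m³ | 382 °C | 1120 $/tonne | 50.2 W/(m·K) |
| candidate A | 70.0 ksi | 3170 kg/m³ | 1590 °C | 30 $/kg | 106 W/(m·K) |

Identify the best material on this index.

candidate A

Screen on constraints: max service T ≥ 186 °C; cost ≤ 58 $/kg; k ≥ 30.3 W/(m·K). Survivors: candidate Z, candidate A.
Putting every candidate on a common basis:
  candidate Z: σ_y = 279.9 MPa, ρ = 7900 kg/m³
  candidate A: σ_y = 482.6 MPa, ρ = 3170 kg/m³
  candidate A: M = 19.4×10⁻³
  candidate Z: M = 5.42×10⁻³
Candidate A ranks first.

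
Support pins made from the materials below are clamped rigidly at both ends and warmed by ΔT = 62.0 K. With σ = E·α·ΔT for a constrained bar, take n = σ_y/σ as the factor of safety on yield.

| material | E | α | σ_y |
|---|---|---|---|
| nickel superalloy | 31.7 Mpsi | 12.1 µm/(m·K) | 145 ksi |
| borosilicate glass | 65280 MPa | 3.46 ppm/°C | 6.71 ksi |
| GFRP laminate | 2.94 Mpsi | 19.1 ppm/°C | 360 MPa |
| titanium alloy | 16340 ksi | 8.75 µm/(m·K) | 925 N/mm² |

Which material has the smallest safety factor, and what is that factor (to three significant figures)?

borosilicate glass, n = 3.30

Converting E to GPa, α to ×10⁻⁶/K, σ_y to MPa, then σ and n for each:
  nickel superalloy: E = 218.6, α = 12.1, σ_y = 999.7 → σ = 164 MPa, n = 6.10
  borosilicate glass: E = 65.28, α = 3.46, σ_y = 46.26 → σ = 14.0 MPa, n = 3.30
  GFRP laminate: E = 20.27, α = 19.1, σ_y = 360.0 → σ = 24.0 MPa, n = 15.0
  titanium alloy: E = 112.7, α = 8.75, σ_y = 925.0 → σ = 61.1 MPa, n = 15.1
The minimum is borosilicate glass at n = 3.30.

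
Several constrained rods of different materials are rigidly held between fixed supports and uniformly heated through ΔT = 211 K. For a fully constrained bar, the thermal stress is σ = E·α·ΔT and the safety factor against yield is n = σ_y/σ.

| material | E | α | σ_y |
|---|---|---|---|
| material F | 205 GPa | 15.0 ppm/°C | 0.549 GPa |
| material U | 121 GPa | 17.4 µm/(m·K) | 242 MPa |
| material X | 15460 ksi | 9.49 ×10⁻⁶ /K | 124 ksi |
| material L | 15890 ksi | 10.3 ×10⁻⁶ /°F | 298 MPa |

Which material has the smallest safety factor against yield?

With everything in SI (GPa, ×10⁻⁶/K, MPa):
  material F: E = 205.0, α = 15.0, σ_y = 549.0 → σ = 649 MPa, n = 0.846
  material U: E = 121.0, α = 17.4, σ_y = 242.0 → σ = 444 MPa, n = 0.545
  material X: E = 106.6, α = 9.49, σ_y = 855.0 → σ = 213 MPa, n = 4.01
  material L: E = 109.6, α = 18.5, σ_y = 298.0 → σ = 429 MPa, n = 0.695
Material U has the lowest safety factor, n = 0.545.

material U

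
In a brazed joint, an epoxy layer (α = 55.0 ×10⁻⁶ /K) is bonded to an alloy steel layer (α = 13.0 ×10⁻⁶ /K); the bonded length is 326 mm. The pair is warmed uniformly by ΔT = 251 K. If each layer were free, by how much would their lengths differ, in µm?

Δα = |55.0 − 13.0|×10⁻⁶/K = 42.0×10⁻⁶/K.
ΔL_mismatch = Δα·L·ΔT = 42.0×10⁻⁶ × 326.0 mm × 251.0 K = 3440 µm.

3440 µm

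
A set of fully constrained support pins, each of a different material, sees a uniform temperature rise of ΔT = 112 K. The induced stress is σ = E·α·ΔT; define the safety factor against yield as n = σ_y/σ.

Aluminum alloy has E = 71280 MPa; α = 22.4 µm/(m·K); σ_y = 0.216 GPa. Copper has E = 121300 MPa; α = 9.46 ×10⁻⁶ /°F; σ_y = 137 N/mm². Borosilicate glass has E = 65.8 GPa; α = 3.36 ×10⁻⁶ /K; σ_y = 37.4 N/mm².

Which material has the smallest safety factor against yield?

copper

In consistent units (E in GPa, α in ×10⁻⁶/K, σ_y in MPa):
  aluminum alloy: E = 71.28, α = 22.4, σ_y = 216.0 → σ = 179 MPa, n = 1.21
  copper: E = 121.3, α = 17.0, σ_y = 137.0 → σ = 231 MPa, n = 0.592
  borosilicate glass: E = 65.80, α = 3.36, σ_y = 37.40 → σ = 24.8 MPa, n = 1.51
Copper has the lowest safety factor, n = 0.592.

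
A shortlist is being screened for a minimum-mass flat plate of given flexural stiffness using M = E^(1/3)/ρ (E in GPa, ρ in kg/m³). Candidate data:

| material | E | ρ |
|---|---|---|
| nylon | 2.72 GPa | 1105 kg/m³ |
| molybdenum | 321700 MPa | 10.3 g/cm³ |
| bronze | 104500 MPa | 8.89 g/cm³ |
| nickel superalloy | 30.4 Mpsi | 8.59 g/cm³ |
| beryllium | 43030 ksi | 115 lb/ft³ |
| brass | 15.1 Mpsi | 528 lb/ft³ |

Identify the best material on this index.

beryllium

In SI units:
  nylon: E = 2.720 GPa, ρ = 1105 kg/m³
  molybdenum: E = 321.7 GPa, ρ = 10300 kg/m³
  bronze: E = 104.5 GPa, ρ = 8890 kg/m³
  nickel superalloy: E = 209.6 GPa, ρ = 8590 kg/m³
  beryllium: E = 296.7 GPa, ρ = 1842 kg/m³
  brass: E = 104.1 GPa, ρ = 8458 kg/m³
  beryllium: M = 3.62×10⁻³
  nylon: M = 1.26×10⁻³
  nickel superalloy: M = 0.692×10⁻³
  molybdenum: M = 0.665×10⁻³
  brass: M = 0.556×10⁻³
  bronze: M = 0.530×10⁻³
The maximum is for beryllium.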